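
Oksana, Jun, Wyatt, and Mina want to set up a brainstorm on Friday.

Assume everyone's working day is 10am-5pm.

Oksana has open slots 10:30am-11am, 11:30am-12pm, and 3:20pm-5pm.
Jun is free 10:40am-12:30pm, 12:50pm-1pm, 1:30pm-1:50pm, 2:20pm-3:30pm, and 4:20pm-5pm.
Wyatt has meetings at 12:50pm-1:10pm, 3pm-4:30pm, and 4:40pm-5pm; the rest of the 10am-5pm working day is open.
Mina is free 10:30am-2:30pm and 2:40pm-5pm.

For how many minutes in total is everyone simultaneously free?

Wyatt free within 10:00–17:00: 10:00–12:50, 13:10–15:00, 16:30–16:40.
Oksana ∩ Jun: 10:40–11:00, 11:30–12:00, 15:20–15:30, 16:20–17:00.
Oksana ∩ Jun ∩ Wyatt: 10:40–11:00, 11:30–12:00, 16:30–16:40.
Oksana ∩ Jun ∩ Wyatt ∩ Mina: 10:40–11:00, 11:30–12:00, 16:30–16:40.
Total common minutes: 20 + 30 + 10 = 60.

60 minutes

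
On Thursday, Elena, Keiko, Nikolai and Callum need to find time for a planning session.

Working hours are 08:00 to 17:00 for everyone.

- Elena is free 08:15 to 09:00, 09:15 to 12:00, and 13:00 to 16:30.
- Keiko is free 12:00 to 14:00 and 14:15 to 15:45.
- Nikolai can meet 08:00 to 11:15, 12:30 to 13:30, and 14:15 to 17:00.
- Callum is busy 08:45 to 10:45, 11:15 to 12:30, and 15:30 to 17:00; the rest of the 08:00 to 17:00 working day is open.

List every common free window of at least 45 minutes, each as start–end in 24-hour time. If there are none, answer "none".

14:15–15:30

Callum free within 08:00–17:00: 08:00–08:45, 10:45–11:15, 12:30–15:30.
Elena ∩ Keiko: 13:00–14:00, 14:15–15:45.
Elena ∩ Keiko ∩ Nikolai: 13:00–13:30, 14:15–15:45.
Elena ∩ Keiko ∩ Nikolai ∩ Callum: 13:00–13:30, 14:15–15:30.
Windows ≥ 45 min: 14:15–15:30.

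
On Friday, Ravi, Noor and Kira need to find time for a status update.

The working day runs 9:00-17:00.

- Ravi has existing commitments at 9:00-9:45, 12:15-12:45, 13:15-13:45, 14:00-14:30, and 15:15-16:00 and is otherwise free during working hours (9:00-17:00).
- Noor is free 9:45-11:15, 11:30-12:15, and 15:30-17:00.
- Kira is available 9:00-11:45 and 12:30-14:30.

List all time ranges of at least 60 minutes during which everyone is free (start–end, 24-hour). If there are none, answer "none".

09:45–11:15

Ravi free within 09:00–17:00: 09:45–12:15, 12:45–13:15, 13:45–14:00, 14:30–15:15, 16:00–17:00.
Ravi ∩ Noor: 09:45–11:15, 11:30–12:15, 16:00–17:00.
Ravi ∩ Noor ∩ Kira: 09:45–11:15, 11:30–11:45.
Windows ≥ 60 min: 09:45–11:15.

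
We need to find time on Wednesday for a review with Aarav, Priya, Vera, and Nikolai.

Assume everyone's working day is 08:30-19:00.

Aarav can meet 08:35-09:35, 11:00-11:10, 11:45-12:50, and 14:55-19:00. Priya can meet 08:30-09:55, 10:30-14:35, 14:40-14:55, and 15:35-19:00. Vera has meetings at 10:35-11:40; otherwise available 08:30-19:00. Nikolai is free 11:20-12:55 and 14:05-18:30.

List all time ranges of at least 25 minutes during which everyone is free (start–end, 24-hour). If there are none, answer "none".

Vera free within 08:30–19:00: 08:30–10:35, 11:40–19:00.
Aarav ∩ Priya: 08:35–09:35, 11:00–11:10, 11:45–12:50, 15:35–19:00.
Aarav ∩ Priya ∩ Vera: 08:35–09:35, 11:45–12:50, 15:35–19:00.
Aarav ∩ Priya ∩ Vera ∩ Nikolai: 11:45–12:50, 15:35–18:30.
Windows ≥ 25 min: 11:45–12:50, 15:35–18:30.

11:45–12:50, 15:35–18:30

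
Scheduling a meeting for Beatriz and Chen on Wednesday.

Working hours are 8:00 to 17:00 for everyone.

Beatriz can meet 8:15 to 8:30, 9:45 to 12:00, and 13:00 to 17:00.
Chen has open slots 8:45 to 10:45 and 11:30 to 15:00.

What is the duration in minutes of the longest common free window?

Beatriz ∩ Chen: 09:45–10:45, 11:30–12:00, 13:00–15:00.
Common window lengths: 60, 30, 120 min; longest is 120.

120 minutes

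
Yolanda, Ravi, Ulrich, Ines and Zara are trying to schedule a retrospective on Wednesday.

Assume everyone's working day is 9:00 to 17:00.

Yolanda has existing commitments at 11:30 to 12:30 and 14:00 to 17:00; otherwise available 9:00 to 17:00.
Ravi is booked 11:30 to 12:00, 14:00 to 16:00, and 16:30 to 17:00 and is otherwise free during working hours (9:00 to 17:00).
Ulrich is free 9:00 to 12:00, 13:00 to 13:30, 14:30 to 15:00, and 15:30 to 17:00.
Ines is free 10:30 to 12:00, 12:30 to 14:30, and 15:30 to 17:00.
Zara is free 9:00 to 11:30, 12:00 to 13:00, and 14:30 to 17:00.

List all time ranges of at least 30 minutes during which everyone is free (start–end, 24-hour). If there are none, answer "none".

10:30–11:30

Yolanda free within 09:00–17:00: 09:00–11:30, 12:30–14:00.
Ravi free within 09:00–17:00: 09:00–11:30, 12:00–14:00, 16:00–16:30.
Yolanda ∩ Ravi: 09:00–11:30, 12:30–14:00.
Yolanda ∩ Ravi ∩ Ulrich: 09:00–11:30, 13:00–13:30.
Yolanda ∩ Ravi ∩ Ulrich ∩ Ines: 10:30–11:30, 13:00–13:30.
Yolanda ∩ Ravi ∩ Ulrich ∩ Ines ∩ Zara: 10:30–11:30.
Windows ≥ 30 min: 10:30–11:30.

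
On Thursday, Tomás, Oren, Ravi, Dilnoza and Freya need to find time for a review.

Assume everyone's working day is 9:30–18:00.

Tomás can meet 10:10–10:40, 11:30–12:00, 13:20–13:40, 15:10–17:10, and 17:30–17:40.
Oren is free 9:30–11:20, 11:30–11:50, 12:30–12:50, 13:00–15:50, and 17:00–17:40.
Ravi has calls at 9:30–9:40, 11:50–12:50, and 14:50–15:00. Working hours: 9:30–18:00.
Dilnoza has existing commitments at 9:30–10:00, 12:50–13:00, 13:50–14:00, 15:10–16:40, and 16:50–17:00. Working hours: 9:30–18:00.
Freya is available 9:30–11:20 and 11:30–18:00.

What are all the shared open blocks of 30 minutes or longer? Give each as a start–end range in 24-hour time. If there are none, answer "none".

Ravi free within 09:30–18:00: 09:40–11:50, 12:50–14:50, 15:00–18:00.
Dilnoza free within 09:30–18:00: 10:00–12:50, 13:00–13:50, 14:00–15:10, 16:40–16:50, 17:00–18:00.
Tomás ∩ Oren: 10:10–10:40, 11:30–11:50, 13:20–13:40, 15:10–15:50, 17:00–17:10, 17:30–17:40.
Tomás ∩ Oren ∩ Ravi: 10:10–10:40, 11:30–11:50, 13:20–13:40, 15:10–15:50, 17:00–17:10, 17:30–17:40.
Tomás ∩ Oren ∩ Ravi ∩ Dilnoza: 10:10–10:40, 11:30–11:50, 13:20–13:40, 17:00–17:10, 17:30–17:40.
Tomás ∩ Oren ∩ Ravi ∩ Dilnoza ∩ Freya: 10:10–10:40, 11:30–11:50, 13:20–13:40, 17:00–17:10, 17:30–17:40.
Windows ≥ 30 min: 10:10–10:40.

10:10–10:40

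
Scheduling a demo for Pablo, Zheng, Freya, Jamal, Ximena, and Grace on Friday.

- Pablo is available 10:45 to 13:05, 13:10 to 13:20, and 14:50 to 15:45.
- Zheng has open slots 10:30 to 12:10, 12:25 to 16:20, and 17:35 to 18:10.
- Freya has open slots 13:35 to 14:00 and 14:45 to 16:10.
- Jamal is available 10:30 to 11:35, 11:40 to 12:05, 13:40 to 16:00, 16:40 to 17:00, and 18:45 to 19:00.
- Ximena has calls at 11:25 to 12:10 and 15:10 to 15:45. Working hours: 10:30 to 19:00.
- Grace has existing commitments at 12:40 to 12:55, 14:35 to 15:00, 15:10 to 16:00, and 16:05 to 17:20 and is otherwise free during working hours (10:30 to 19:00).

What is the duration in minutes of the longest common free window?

10 minutes

Ximena free within 10:30–19:00: 10:30–11:25, 12:10–15:10, 15:45–19:00.
Grace free within 10:30–19:00: 10:30–12:40, 12:55–14:35, 15:00–15:10, 16:00–16:05, 17:20–19:00.
Pablo ∩ Zheng: 10:45–12:10, 12:25–13:05, 13:10–13:20, 14:50–15:45.
Pablo ∩ Zheng ∩ Freya: 14:50–15:45.
Pablo ∩ Zheng ∩ Freya ∩ Jamal: 14:50–15:45.
Pablo ∩ Zheng ∩ Freya ∩ Jamal ∩ Ximena: 14:50–15:10.
Pablo ∩ Zheng ∩ Freya ∩ Jamal ∩ Ximena ∩ Grace: 15:00–15:10.
Single common window of 10 minutes.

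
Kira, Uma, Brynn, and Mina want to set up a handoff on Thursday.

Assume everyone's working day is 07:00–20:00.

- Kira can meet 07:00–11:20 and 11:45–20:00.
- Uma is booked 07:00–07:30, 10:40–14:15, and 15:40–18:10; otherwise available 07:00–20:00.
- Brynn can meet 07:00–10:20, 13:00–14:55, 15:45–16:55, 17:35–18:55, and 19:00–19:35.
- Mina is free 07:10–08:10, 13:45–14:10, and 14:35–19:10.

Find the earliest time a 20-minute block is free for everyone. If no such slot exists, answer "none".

Uma free within 07:00–20:00: 07:30–10:40, 14:15–15:40, 18:10–20:00.
Kira ∩ Uma: 07:30–10:40, 14:15–15:40, 18:10–20:00.
Kira ∩ Uma ∩ Brynn: 07:30–10:20, 14:15–14:55, 18:10–18:55, 19:00–19:35.
Kira ∩ Uma ∩ Brynn ∩ Mina: 07:30–08:10, 14:35–14:55, 18:10–18:55, 19:00–19:10.
Windows ≥ 20 min: 07:30–08:10, 14:35–14:55, 18:10–18:55.
Earliest such window starts at 07:30.

07:30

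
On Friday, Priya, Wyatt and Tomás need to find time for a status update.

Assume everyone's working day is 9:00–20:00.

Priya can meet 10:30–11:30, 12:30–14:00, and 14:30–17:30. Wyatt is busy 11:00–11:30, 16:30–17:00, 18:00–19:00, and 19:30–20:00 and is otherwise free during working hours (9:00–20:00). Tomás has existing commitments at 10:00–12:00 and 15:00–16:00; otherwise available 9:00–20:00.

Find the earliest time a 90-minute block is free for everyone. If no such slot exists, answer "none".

12:30

Wyatt free within 09:00–20:00: 09:00–11:00, 11:30–16:30, 17:00–18:00, 19:00–19:30.
Tomás free within 09:00–20:00: 09:00–10:00, 12:00–15:00, 16:00–20:00.
Priya ∩ Wyatt: 10:30–11:00, 12:30–14:00, 14:30–16:30, 17:00–17:30.
Priya ∩ Wyatt ∩ Tomás: 12:30–14:00, 14:30–15:00, 16:00–16:30, 17:00–17:30.
Windows ≥ 90 min: 12:30–14:00.
Earliest such window starts at 12:30.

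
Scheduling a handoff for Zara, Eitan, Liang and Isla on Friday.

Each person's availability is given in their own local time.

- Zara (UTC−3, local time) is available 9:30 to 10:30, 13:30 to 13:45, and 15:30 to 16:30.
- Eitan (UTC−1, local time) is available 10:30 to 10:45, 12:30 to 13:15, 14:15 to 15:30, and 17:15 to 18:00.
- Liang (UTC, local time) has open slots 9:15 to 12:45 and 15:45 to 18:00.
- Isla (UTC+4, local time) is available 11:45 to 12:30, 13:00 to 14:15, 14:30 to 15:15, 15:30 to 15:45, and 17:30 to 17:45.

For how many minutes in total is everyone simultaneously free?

Zara → UTC: 12:30–13:30, 16:30–16:45, 18:30–19:30.
Eitan → UTC: 11:30–11:45, 13:30–14:15, 15:15–16:30, 18:15–19:00.
Liang → UTC: 09:15–12:45, 15:45–18:00.
Isla → UTC: 07:45–08:30, 09:00–10:15, 10:30–11:15, 11:30–11:45, 13:30–13:45.
Zara ∩ Eitan: 18:30–19:00.
Zara ∩ Eitan ∩ Liang: (none).
Zara ∩ Eitan ∩ Liang ∩ Isla: (none).
Total common minutes: 0.

0 minutes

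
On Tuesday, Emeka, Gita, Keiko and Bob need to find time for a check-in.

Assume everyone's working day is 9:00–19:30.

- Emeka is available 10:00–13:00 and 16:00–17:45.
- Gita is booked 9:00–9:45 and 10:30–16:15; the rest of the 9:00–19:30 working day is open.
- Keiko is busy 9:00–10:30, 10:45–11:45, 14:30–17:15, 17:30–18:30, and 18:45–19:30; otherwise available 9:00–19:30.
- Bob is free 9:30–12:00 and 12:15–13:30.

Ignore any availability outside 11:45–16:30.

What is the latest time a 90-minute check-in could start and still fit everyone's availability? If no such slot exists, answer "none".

Gita free within 09:00–19:30: 09:45–10:30, 16:15–19:30.
Keiko free within 09:00–19:30: 10:30–10:45, 11:45–14:30, 17:15–17:30, 18:30–18:45.
Emeka ∩ Gita: 10:00–10:30, 16:15–17:45.
Emeka ∩ Gita ∩ Keiko: 17:15–17:30.
Emeka ∩ Gita ∩ Keiko ∩ Bob: (none).
Restricted to 11:45–16:30: (none).
Windows ≥ 90 min: (none).

none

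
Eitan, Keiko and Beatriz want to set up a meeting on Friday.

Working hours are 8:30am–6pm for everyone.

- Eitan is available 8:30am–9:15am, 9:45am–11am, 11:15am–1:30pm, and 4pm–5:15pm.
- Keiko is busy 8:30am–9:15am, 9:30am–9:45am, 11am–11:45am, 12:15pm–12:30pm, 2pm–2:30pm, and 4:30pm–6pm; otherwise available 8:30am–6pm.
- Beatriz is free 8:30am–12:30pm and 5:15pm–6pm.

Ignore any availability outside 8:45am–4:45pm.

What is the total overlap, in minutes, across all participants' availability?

Keiko free within 08:30–18:00: 09:15–09:30, 09:45–11:00, 11:45–12:15, 12:30–14:00, 14:30–16:30.
Eitan ∩ Keiko: 09:45–11:00, 11:45–12:15, 12:30–13:30, 16:00–16:30.
Eitan ∩ Keiko ∩ Beatriz: 09:45–11:00, 11:45–12:15.
Restricted to 08:45–16:45: 09:45–11:00, 11:45–12:15.
Total common minutes: 75 + 30 = 105.

105 minutes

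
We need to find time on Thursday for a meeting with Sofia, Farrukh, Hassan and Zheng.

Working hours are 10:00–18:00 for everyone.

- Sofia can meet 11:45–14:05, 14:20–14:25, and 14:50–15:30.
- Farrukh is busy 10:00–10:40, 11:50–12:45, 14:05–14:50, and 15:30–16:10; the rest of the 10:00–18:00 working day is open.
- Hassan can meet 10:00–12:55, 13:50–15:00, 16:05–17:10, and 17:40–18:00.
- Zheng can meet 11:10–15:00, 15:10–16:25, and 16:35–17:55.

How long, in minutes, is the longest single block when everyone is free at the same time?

Farrukh free within 10:00–18:00: 10:40–11:50, 12:45–14:05, 14:50–15:30, 16:10–18:00.
Sofia ∩ Farrukh: 11:45–11:50, 12:45–14:05, 14:50–15:30.
Sofia ∩ Farrukh ∩ Hassan: 11:45–11:50, 12:45–12:55, 13:50–14:05, 14:50–15:00.
Sofia ∩ Farrukh ∩ Hassan ∩ Zheng: 11:45–11:50, 12:45–12:55, 13:50–14:05, 14:50–15:00.
Common window lengths: 5, 10, 15, 10 min; longest is 15.

15 minutes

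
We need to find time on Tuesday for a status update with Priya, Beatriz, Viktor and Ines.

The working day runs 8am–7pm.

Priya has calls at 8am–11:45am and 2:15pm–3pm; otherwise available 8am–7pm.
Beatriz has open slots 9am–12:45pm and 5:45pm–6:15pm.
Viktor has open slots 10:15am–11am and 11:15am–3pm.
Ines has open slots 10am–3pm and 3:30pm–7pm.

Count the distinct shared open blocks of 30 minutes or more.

Priya free within 08:00–19:00: 11:45–14:15, 15:00–19:00.
Priya ∩ Beatriz: 11:45–12:45, 17:45–18:15.
Priya ∩ Beatriz ∩ Viktor: 11:45–12:45.
Priya ∩ Beatriz ∩ Viktor ∩ Ines: 11:45–12:45.
Windows ≥ 30 min: 11:45–12:45.
That's 1 window.

1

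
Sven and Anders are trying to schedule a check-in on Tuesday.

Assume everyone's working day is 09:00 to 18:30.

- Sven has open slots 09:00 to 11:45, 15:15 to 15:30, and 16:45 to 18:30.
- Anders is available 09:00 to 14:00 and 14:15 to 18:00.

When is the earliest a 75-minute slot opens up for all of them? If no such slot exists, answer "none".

Sven ∩ Anders: 09:00–11:45, 15:15–15:30, 16:45–18:00.
Windows ≥ 75 min: 09:00–11:45, 16:45–18:00.
Earliest such window starts at 09:00.

09:00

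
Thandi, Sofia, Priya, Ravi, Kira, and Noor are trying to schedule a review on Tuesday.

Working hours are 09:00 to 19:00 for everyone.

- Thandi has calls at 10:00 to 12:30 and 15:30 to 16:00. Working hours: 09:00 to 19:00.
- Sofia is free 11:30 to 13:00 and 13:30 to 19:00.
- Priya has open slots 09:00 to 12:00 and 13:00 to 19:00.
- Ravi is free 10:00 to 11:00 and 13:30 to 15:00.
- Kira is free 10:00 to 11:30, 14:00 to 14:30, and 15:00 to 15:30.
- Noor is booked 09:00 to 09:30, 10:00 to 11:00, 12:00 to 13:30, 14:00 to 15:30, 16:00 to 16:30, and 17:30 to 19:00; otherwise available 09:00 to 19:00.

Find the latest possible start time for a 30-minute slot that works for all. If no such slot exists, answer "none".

none

Thandi free within 09:00–19:00: 09:00–10:00, 12:30–15:30, 16:00–19:00.
Noor free within 09:00–19:00: 09:30–10:00, 11:00–12:00, 13:30–14:00, 15:30–16:00, 16:30–17:30.
Thandi ∩ Sofia: 12:30–13:00, 13:30–15:30, 16:00–19:00.
Thandi ∩ Sofia ∩ Priya: 13:30–15:30, 16:00–19:00.
Thandi ∩ Sofia ∩ Priya ∩ Ravi: 13:30–15:00.
Thandi ∩ Sofia ∩ Priya ∩ Ravi ∩ Kira: 14:00–14:30.
Thandi ∩ Sofia ∩ Priya ∩ Ravi ∩ Kira ∩ Noor: (none).
Windows ≥ 30 min: (none).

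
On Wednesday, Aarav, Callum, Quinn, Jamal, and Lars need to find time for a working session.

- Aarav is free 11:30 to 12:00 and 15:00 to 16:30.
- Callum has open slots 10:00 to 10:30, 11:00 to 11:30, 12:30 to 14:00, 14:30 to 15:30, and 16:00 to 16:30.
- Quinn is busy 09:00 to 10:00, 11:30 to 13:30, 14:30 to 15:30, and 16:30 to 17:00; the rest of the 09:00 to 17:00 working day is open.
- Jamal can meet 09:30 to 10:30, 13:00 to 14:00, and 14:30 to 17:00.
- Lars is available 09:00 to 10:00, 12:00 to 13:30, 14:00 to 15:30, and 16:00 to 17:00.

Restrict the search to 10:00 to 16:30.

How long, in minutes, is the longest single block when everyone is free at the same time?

Quinn free within 09:00–17:00: 10:00–11:30, 13:30–14:30, 15:30–16:30.
Aarav ∩ Callum: 15:00–15:30, 16:00–16:30.
Aarav ∩ Callum ∩ Quinn: 16:00–16:30.
Aarav ∩ Callum ∩ Quinn ∩ Jamal: 16:00–16:30.
Aarav ∩ Callum ∩ Quinn ∩ Jamal ∩ Lars: 16:00–16:30.
Restricted to 10:00–16:30: 16:00–16:30.
Single common window of 30 minutes.

30 minutes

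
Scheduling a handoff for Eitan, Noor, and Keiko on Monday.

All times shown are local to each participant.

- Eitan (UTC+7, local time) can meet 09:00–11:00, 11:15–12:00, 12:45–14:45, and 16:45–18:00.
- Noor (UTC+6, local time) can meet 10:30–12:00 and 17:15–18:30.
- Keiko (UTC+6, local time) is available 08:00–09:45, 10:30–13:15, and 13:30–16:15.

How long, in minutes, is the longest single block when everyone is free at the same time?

Eitan → UTC: 02:00–04:00, 04:15–05:00, 05:45–07:45, 09:45–11:00.
Noor → UTC: 04:30–06:00, 11:15–12:30.
Keiko → UTC: 02:00–03:45, 04:30–07:15, 07:30–10:15.
Eitan ∩ Noor: 04:30–05:00, 05:45–06:00.
Eitan ∩ Noor ∩ Keiko: 04:30–05:00, 05:45–06:00.
Common window lengths: 30, 15 min; longest is 30.

30 minutes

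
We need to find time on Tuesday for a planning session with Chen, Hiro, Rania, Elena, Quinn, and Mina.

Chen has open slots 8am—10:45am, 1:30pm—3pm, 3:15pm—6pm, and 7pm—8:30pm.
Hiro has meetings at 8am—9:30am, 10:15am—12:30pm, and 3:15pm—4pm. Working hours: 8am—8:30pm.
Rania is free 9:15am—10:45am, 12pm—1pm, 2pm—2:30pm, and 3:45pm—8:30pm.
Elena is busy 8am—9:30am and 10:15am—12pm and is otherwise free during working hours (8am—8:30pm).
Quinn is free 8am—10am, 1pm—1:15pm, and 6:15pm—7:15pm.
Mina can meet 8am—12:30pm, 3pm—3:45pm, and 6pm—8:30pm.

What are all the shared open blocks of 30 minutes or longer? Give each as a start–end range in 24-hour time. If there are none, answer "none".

Hiro free within 08:00–20:30: 09:30–10:15, 12:30–15:15, 16:00–20:30.
Elena free within 08:00–20:30: 09:30–10:15, 12:00–20:30.
Chen ∩ Hiro: 09:30–10:15, 13:30–15:00, 16:00–18:00, 19:00–20:30.
Chen ∩ Hiro ∩ Rania: 09:30–10:15, 14:00–14:30, 16:00–18:00, 19:00–20:30.
Chen ∩ Hiro ∩ Rania ∩ Elena: 09:30–10:15, 14:00–14:30, 16:00–18:00, 19:00–20:30.
Chen ∩ Hiro ∩ Rania ∩ Elena ∩ Quinn: 09:30–10:00, 19:00–19:15.
Chen ∩ Hiro ∩ Rania ∩ Elena ∩ Quinn ∩ Mina: 09:30–10:00, 19:00–19:15.
Windows ≥ 30 min: 09:30–10:00.

09:30–10:00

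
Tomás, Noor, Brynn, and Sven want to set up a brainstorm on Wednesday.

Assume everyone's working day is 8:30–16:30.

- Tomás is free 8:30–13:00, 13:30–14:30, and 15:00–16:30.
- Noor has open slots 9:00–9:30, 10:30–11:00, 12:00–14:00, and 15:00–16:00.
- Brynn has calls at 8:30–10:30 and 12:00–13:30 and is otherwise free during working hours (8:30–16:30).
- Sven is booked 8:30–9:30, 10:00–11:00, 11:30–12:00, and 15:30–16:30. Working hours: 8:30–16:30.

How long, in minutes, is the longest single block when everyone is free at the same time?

30 minutes

Brynn free within 08:30–16:30: 10:30–12:00, 13:30–16:30.
Sven free within 08:30–16:30: 09:30–10:00, 11:00–11:30, 12:00–15:30.
Tomás ∩ Noor: 09:00–09:30, 10:30–11:00, 12:00–13:00, 13:30–14:00, 15:00–16:00.
Tomás ∩ Noor ∩ Brynn: 10:30–11:00, 13:30–14:00, 15:00–16:00.
Tomás ∩ Noor ∩ Brynn ∩ Sven: 13:30–14:00, 15:00–15:30.
Common window lengths: 30, 30 min; longest is 30.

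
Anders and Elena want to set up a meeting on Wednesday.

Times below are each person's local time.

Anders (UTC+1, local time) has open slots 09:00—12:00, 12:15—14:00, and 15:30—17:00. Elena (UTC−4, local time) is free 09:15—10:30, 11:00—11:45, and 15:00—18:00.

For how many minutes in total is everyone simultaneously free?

Anders → UTC: 08:00–11:00, 11:15–13:00, 14:30–16:00.
Elena → UTC: 13:15–14:30, 15:00–15:45, 19:00–22:00.
Anders ∩ Elena: 15:00–15:45.
Total common minutes: 45.

45 minutes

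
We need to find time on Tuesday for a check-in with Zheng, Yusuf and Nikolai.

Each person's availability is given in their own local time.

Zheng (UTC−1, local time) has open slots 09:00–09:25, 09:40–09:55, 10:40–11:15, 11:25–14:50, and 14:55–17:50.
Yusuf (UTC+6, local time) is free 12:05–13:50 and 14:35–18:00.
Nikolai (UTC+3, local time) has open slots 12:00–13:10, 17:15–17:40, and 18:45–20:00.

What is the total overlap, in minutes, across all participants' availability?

10 minutes

Zheng → UTC: 10:00–10:25, 10:40–10:55, 11:40–12:15, 12:25–15:50, 15:55–18:50.
Yusuf → UTC: 06:05–07:50, 08:35–12:00.
Nikolai → UTC: 09:00–10:10, 14:15–14:40, 15:45–17:00.
Zheng ∩ Yusuf: 10:00–10:25, 10:40–10:55, 11:40–12:00.
Zheng ∩ Yusuf ∩ Nikolai: 10:00–10:10.
Total common minutes: 10.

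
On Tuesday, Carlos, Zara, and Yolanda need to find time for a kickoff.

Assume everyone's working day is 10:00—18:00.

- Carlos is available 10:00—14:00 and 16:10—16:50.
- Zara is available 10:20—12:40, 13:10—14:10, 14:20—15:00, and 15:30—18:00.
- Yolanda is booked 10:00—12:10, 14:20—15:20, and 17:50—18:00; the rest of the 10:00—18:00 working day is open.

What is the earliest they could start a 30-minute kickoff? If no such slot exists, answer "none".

12:10

Yolanda free within 10:00–18:00: 12:10–14:20, 15:20–17:50.
Carlos ∩ Zara: 10:20–12:40, 13:10–14:00, 16:10–16:50.
Carlos ∩ Zara ∩ Yolanda: 12:10–12:40, 13:10–14:00, 16:10–16:50.
Windows ≥ 30 min: 12:10–12:40, 13:10–14:00, 16:10–16:50.
Earliest such window starts at 12:10.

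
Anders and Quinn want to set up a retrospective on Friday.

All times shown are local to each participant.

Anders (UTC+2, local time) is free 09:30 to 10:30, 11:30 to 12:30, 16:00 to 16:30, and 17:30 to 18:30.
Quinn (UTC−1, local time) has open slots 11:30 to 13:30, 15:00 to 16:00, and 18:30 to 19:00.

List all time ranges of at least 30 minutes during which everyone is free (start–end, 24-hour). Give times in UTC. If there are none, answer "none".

14:00–14:30, 16:00–16:30

Anders → UTC: 07:30–08:30, 09:30–10:30, 14:00–14:30, 15:30–16:30.
Quinn → UTC: 12:30–14:30, 16:00–17:00, 19:30–20:00.
Anders ∩ Quinn: 14:00–14:30, 16:00–16:30.
Windows ≥ 30 min: 14:00–14:30, 16:00–16:30.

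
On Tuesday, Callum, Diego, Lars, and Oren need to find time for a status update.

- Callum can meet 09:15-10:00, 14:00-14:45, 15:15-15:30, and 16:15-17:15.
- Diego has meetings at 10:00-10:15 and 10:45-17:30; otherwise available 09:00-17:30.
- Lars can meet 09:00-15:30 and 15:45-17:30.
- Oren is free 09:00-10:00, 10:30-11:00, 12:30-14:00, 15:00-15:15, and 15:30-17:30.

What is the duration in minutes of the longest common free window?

Diego free within 09:00–17:30: 09:00–10:00, 10:15–10:45.
Callum ∩ Diego: 09:15–10:00.
Callum ∩ Diego ∩ Lars: 09:15–10:00.
Callum ∩ Diego ∩ Lars ∩ Oren: 09:15–10:00.
Single common window of 45 minutes.

45 minutes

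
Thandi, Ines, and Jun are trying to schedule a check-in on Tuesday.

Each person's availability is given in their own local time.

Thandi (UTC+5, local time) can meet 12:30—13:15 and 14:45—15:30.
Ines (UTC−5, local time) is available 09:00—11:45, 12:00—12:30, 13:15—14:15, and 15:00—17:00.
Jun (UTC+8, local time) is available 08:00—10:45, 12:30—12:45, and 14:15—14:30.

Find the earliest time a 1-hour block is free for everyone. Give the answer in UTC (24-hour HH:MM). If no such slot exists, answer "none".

Thandi → UTC: 07:30–08:15, 09:45–10:30.
Ines → UTC: 14:00–16:45, 17:00–17:30, 18:15–19:15, 20:00–22:00.
Jun → UTC: 00:00–02:45, 04:30–04:45, 06:15–06:30.
Thandi ∩ Ines: (none).
Thandi ∩ Ines ∩ Jun: (none).
Windows ≥ 60 min: (none).

none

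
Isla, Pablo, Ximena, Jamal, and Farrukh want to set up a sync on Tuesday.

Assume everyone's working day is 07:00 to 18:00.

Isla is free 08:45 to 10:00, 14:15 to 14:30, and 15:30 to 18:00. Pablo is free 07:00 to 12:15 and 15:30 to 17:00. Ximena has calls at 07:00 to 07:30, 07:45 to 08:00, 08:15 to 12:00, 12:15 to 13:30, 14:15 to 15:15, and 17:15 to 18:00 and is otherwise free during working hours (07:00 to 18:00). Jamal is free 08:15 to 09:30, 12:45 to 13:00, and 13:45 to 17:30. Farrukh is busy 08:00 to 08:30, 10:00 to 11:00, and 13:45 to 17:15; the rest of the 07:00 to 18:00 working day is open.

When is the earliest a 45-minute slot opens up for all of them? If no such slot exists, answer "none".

Ximena free within 07:00–18:00: 07:30–07:45, 08:00–08:15, 12:00–12:15, 13:30–14:15, 15:15–17:15.
Farrukh free within 07:00–18:00: 07:00–08:00, 08:30–10:00, 11:00–13:45, 17:15–18:00.
Isla ∩ Pablo: 08:45–10:00, 15:30–17:00.
Isla ∩ Pablo ∩ Ximena: 15:30–17:00.
Isla ∩ Pablo ∩ Ximena ∩ Jamal: 15:30–17:00.
Isla ∩ Pablo ∩ Ximena ∩ Jamal ∩ Farrukh: (none).
Windows ≥ 45 min: (none).

none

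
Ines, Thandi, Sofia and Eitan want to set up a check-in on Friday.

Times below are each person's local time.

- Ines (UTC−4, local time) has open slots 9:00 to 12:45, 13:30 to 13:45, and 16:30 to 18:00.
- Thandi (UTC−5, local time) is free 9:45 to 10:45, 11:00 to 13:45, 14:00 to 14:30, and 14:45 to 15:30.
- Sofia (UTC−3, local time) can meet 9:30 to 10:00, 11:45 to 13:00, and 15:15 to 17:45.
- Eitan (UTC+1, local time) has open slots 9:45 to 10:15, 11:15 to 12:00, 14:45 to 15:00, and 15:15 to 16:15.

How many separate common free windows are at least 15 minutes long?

Ines → UTC: 13:00–16:45, 17:30–17:45, 20:30–22:00.
Thandi → UTC: 14:45–15:45, 16:00–18:45, 19:00–19:30, 19:45–20:30.
Sofia → UTC: 12:30–13:00, 14:45–16:00, 18:15–20:45.
Eitan → UTC: 08:45–09:15, 10:15–11:00, 13:45–14:00, 14:15–15:15.
Ines ∩ Thandi: 14:45–15:45, 16:00–16:45, 17:30–17:45.
Ines ∩ Thandi ∩ Sofia: 14:45–15:45.
Ines ∩ Thandi ∩ Sofia ∩ Eitan: 14:45–15:15.
Windows ≥ 15 min: 14:45–15:15.
That's 1 window.

1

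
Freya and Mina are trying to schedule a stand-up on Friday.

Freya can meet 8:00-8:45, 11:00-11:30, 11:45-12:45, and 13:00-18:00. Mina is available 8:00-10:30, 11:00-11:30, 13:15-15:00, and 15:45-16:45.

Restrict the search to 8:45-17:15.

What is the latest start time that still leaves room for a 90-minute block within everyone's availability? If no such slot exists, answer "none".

Freya ∩ Mina: 08:00–08:45, 11:00–11:30, 13:15–15:00, 15:45–16:45.
Restricted to 08:45–17:15: 11:00–11:30, 13:15–15:00, 15:45–16:45.
Windows ≥ 90 min: 13:15–15:00.
Latest start in the last window 13:15–15:00 is 15:00 − 90 min = 13:30.

13:30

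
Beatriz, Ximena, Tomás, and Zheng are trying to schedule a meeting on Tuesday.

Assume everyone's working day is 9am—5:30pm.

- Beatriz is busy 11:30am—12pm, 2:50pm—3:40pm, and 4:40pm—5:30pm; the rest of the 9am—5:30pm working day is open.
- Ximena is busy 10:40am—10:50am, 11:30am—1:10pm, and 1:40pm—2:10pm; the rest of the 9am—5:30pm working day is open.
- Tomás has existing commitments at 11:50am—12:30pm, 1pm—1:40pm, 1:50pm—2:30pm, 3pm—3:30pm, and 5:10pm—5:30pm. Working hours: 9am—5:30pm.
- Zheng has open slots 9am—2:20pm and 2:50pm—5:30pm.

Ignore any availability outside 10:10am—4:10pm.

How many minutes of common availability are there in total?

Beatriz free within 09:00–17:30: 09:00–11:30, 12:00–14:50, 15:40–16:40.
Ximena free within 09:00–17:30: 09:00–10:40, 10:50–11:30, 13:10–13:40, 14:10–17:30.
Tomás free within 09:00–17:30: 09:00–11:50, 12:30–13:00, 13:40–13:50, 14:30–15:00, 15:30–17:10.
Beatriz ∩ Ximena: 09:00–10:40, 10:50–11:30, 13:10–13:40, 14:10–14:50, 15:40–16:40.
Beatriz ∩ Ximena ∩ Tomás: 09:00–10:40, 10:50–11:30, 14:30–14:50, 15:40–16:40.
Beatriz ∩ Ximena ∩ Tomás ∩ Zheng: 09:00–10:40, 10:50–11:30, 15:40–16:40.
Restricted to 10:10–16:10: 10:10–10:40, 10:50–11:30, 15:40–16:10.
Total common minutes: 30 + 40 + 30 = 100.

100 minutes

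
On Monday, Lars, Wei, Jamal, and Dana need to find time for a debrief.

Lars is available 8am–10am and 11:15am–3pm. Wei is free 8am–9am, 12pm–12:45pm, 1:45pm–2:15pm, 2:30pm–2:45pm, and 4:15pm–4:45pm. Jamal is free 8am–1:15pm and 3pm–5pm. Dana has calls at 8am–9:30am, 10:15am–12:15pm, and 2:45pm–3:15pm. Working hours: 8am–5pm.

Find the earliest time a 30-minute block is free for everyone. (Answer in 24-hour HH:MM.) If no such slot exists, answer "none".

12:15

Dana free within 08:00–17:00: 09:30–10:15, 12:15–14:45, 15:15–17:00.
Lars ∩ Wei: 08:00–09:00, 12:00–12:45, 13:45–14:15, 14:30–14:45.
Lars ∩ Wei ∩ Jamal: 08:00–09:00, 12:00–12:45.
Lars ∩ Wei ∩ Jamal ∩ Dana: 12:15–12:45.
Windows ≥ 30 min: 12:15–12:45.
Earliest such window starts at 12:15.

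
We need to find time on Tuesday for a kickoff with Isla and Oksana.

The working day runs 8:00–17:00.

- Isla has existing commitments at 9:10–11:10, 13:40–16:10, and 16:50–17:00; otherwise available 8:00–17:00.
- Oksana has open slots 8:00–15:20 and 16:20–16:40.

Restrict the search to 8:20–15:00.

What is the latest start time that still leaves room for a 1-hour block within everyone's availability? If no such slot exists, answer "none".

Isla free within 08:00–17:00: 08:00–09:10, 11:10–13:40, 16:10–16:50.
Isla ∩ Oksana: 08:00–09:10, 11:10–13:40, 16:20–16:40.
Restricted to 08:20–15:00: 08:20–09:10, 11:10–13:40.
Windows ≥ 60 min: 11:10–13:40.
Latest start in the last window 11:10–13:40 is 13:40 − 60 min = 12:40.

12:40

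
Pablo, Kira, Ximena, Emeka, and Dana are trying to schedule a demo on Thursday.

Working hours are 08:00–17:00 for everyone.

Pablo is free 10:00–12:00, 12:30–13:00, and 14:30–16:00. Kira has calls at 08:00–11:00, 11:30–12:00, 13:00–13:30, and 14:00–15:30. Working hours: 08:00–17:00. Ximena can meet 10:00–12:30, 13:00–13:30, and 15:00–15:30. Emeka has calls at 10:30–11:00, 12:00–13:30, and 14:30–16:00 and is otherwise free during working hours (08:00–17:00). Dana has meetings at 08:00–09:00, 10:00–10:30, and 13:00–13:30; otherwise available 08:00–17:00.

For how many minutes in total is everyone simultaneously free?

Kira free within 08:00–17:00: 11:00–11:30, 12:00–13:00, 13:30–14:00, 15:30–17:00.
Emeka free within 08:00–17:00: 08:00–10:30, 11:00–12:00, 13:30–14:30, 16:00–17:00.
Dana free within 08:00–17:00: 09:00–10:00, 10:30–13:00, 13:30–17:00.
Pablo ∩ Kira: 11:00–11:30, 12:30–13:00, 15:30–16:00.
Pablo ∩ Kira ∩ Ximena: 11:00–11:30.
Pablo ∩ Kira ∩ Ximena ∩ Emeka: 11:00–11:30.
Pablo ∩ Kira ∩ Ximena ∩ Emeka ∩ Dana: 11:00–11:30.
Total common minutes: 30.

30 minutes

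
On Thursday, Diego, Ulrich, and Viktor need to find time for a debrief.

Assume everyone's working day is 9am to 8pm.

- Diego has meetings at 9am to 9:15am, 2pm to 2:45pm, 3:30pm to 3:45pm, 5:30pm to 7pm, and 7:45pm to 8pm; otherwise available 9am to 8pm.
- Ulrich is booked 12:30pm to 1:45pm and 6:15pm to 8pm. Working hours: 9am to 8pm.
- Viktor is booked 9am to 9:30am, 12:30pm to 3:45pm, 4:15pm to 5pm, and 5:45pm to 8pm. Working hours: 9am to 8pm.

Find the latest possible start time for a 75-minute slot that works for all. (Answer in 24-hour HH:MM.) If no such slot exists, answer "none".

Diego free within 09:00–20:00: 09:15–14:00, 14:45–15:30, 15:45–17:30, 19:00–19:45.
Ulrich free within 09:00–20:00: 09:00–12:30, 13:45–18:15.
Viktor free within 09:00–20:00: 09:30–12:30, 15:45–16:15, 17:00–17:45.
Diego ∩ Ulrich: 09:15–12:30, 13:45–14:00, 14:45–15:30, 15:45–17:30.
Diego ∩ Ulrich ∩ Viktor: 09:30–12:30, 15:45–16:15, 17:00–17:30.
Windows ≥ 75 min: 09:30–12:30.
Latest start in the last window 09:30–12:30 is 12:30 − 75 min = 11:15.

11:15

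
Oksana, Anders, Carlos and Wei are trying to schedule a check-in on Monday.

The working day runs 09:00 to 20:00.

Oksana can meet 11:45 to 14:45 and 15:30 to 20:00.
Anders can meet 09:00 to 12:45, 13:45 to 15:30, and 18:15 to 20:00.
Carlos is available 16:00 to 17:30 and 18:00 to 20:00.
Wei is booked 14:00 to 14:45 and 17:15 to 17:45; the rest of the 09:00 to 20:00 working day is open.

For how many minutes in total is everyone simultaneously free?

Wei free within 09:00–20:00: 09:00–14:00, 14:45–17:15, 17:45–20:00.
Oksana ∩ Anders: 11:45–12:45, 13:45–14:45, 18:15–20:00.
Oksana ∩ Anders ∩ Carlos: 18:15–20:00.
Oksana ∩ Anders ∩ Carlos ∩ Wei: 18:15–20:00.
Total common minutes: 105.

105 minutes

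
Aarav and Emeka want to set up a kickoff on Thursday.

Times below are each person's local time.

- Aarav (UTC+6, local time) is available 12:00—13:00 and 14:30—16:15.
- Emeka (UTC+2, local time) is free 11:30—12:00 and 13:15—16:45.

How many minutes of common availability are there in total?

30 minutes

Aarav → UTC: 06:00–07:00, 08:30–10:15.
Emeka → UTC: 09:30–10:00, 11:15–14:45.
Aarav ∩ Emeka: 09:30–10:00.
Total common minutes: 30.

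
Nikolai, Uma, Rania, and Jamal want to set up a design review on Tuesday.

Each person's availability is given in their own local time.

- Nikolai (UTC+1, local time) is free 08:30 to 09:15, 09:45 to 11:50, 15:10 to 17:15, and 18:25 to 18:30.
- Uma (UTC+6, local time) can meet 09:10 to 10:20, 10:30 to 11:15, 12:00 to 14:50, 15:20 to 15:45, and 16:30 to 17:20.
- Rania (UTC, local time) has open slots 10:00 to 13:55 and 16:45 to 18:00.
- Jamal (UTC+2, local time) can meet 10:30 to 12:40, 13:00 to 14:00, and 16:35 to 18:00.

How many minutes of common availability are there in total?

10 minutes

Nikolai → UTC: 07:30–08:15, 08:45–10:50, 14:10–16:15, 17:25–17:30.
Uma → UTC: 03:10–04:20, 04:30–05:15, 06:00–08:50, 09:20–09:45, 10:30–11:20.
Rania → UTC: 10:00–13:55, 16:45–18:00.
Jamal → UTC: 08:30–10:40, 11:00–12:00, 14:35–16:00.
Nikolai ∩ Uma: 07:30–08:15, 08:45–08:50, 09:20–09:45, 10:30–10:50.
Nikolai ∩ Uma ∩ Rania: 10:30–10:50.
Nikolai ∩ Uma ∩ Rania ∩ Jamal: 10:30–10:40.
Total common minutes: 10.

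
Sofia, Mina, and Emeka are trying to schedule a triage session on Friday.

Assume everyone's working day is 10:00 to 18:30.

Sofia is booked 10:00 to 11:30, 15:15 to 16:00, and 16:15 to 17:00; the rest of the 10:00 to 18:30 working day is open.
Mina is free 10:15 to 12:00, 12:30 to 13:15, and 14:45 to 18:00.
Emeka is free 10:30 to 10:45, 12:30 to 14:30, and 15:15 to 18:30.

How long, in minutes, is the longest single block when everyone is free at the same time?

Sofia free within 10:00–18:30: 11:30–15:15, 16:00–16:15, 17:00–18:30.
Sofia ∩ Mina: 11:30–12:00, 12:30–13:15, 14:45–15:15, 16:00–16:15, 17:00–18:00.
Sofia ∩ Mina ∩ Emeka: 12:30–13:15, 16:00–16:15, 17:00–18:00.
Common window lengths: 45, 15, 60 min; longest is 60.

60 minutes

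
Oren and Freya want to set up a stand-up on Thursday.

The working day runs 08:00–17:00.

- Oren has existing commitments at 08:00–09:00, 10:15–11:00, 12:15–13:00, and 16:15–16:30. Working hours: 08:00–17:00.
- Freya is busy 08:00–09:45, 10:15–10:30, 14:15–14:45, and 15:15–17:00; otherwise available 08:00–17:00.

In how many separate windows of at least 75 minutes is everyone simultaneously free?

Oren free within 08:00–17:00: 09:00–10:15, 11:00–12:15, 13:00–16:15, 16:30–17:00.
Freya free within 08:00–17:00: 09:45–10:15, 10:30–14:15, 14:45–15:15.
Oren ∩ Freya: 09:45–10:15, 11:00–12:15, 13:00–14:15, 14:45–15:15.
Windows ≥ 75 min: 11:00–12:15, 13:00–14:15.
That's 2 windows.

2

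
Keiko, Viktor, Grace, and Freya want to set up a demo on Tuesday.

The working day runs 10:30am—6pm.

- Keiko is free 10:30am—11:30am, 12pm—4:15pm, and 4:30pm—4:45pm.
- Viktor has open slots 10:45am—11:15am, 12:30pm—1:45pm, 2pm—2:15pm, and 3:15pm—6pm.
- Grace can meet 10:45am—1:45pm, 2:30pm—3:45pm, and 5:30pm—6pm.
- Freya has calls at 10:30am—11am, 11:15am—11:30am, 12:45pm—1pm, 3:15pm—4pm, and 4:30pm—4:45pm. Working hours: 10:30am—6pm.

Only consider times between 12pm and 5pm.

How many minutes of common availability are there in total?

Freya free within 10:30–18:00: 11:00–11:15, 11:30–12:45, 13:00–15:15, 16:00–16:30, 16:45–18:00.
Keiko ∩ Viktor: 10:45–11:15, 12:30–13:45, 14:00–14:15, 15:15–16:15, 16:30–16:45.
Keiko ∩ Viktor ∩ Grace: 10:45–11:15, 12:30–13:45, 15:15–15:45.
Keiko ∩ Viktor ∩ Grace ∩ Freya: 11:00–11:15, 12:30–12:45, 13:00–13:45.
Restricted to 12:00–17:00: 12:30–12:45, 13:00–13:45.
Total common minutes: 15 + 45 = 60.

60 minutes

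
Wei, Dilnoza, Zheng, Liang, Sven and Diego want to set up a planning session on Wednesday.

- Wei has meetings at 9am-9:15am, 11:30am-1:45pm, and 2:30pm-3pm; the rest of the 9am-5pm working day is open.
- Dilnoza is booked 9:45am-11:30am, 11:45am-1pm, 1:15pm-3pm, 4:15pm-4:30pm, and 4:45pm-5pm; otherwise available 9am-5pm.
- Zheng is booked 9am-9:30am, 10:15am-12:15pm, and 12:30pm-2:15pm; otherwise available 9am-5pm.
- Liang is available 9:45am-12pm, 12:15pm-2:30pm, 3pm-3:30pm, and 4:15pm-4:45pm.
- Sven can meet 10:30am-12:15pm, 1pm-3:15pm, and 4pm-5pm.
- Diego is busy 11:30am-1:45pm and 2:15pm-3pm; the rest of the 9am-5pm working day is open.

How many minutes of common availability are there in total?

30 minutes

Wei free within 09:00–17:00: 09:15–11:30, 13:45–14:30, 15:00–17:00.
Dilnoza free within 09:00–17:00: 09:00–09:45, 11:30–11:45, 13:00–13:15, 15:00–16:15, 16:30–16:45.
Zheng free within 09:00–17:00: 09:30–10:15, 12:15–12:30, 14:15–17:00.
Diego free within 09:00–17:00: 09:00–11:30, 13:45–14:15, 15:00–17:00.
Wei ∩ Dilnoza: 09:15–09:45, 15:00–16:15, 16:30–16:45.
Wei ∩ Dilnoza ∩ Zheng: 09:30–09:45, 15:00–16:15, 16:30–16:45.
Wei ∩ Dilnoza ∩ Zheng ∩ Liang: 15:00–15:30, 16:30–16:45.
Wei ∩ Dilnoza ∩ Zheng ∩ Liang ∩ Sven: 15:00–15:15, 16:30–16:45.
Wei ∩ Dilnoza ∩ Zheng ∩ Liang ∩ Sven ∩ Diego: 15:00–15:15, 16:30–16:45.
Total common minutes: 15 + 15 = 30.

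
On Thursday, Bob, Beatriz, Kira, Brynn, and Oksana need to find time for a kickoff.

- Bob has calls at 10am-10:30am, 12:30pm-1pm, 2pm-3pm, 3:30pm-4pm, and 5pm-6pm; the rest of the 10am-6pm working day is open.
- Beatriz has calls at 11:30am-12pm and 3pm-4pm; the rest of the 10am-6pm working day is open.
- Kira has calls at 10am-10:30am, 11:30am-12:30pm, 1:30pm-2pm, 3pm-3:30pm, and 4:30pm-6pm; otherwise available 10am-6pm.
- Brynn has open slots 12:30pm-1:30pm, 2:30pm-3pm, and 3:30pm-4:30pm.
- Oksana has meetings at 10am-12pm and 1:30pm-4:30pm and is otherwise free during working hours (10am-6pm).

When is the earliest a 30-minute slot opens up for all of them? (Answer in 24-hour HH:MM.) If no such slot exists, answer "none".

13:00

Bob free within 10:00–18:00: 10:30–12:30, 13:00–14:00, 15:00–15:30, 16:00–17:00.
Beatriz free within 10:00–18:00: 10:00–11:30, 12:00–15:00, 16:00–18:00.
Kira free within 10:00–18:00: 10:30–11:30, 12:30–13:30, 14:00–15:00, 15:30–16:30.
Oksana free within 10:00–18:00: 12:00–13:30, 16:30–18:00.
Bob ∩ Beatriz: 10:30–11:30, 12:00–12:30, 13:00–14:00, 16:00–17:00.
Bob ∩ Beatriz ∩ Kira: 10:30–11:30, 13:00–13:30, 16:00–16:30.
Bob ∩ Beatriz ∩ Kira ∩ Brynn: 13:00–13:30, 16:00–16:30.
Bob ∩ Beatriz ∩ Kira ∩ Brynn ∩ Oksana: 13:00–13:30.
Windows ≥ 30 min: 13:00–13:30.
Earliest such window starts at 13:00.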